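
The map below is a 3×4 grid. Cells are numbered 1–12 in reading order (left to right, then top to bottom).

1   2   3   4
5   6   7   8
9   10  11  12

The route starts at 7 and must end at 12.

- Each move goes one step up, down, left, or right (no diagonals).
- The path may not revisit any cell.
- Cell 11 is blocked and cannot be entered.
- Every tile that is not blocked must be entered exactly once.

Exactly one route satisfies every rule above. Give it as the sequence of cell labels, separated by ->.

Need to visit all 11 open cells exactly once, starting at 7 and ending at 12.
Cell 9 has only two open neighbours (5 and 10), so the path must pass straight through it: one of those is the cell it's entered from and the other is where it exits.
Route from 7: left 1 to 6, down 1 to 10, left 1 to 9, up 2 to 1, right 3 to 4, down 2 to 12 — 10 moves in all.
Check: all 11 open cells covered.

7 -> 6 -> 10 -> 9 -> 5 -> 1 -> 2 -> 3 -> 4 -> 8 -> 12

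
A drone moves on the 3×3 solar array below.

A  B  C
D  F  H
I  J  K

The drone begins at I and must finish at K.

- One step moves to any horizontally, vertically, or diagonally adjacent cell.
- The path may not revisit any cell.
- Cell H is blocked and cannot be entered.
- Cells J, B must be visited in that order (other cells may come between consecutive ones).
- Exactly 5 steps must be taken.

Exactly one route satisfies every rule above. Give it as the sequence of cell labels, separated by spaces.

I J D B F K

The waypoints must appear in the order J, B, with no cell reused.
Route from I: right 1 to J, up-left 1 to D, up-right 1 to B, down 1 to F, down-right 1 to K — 5 moves in all.
Check: order respected (J at step 1, B at step 3); 5 moves as required.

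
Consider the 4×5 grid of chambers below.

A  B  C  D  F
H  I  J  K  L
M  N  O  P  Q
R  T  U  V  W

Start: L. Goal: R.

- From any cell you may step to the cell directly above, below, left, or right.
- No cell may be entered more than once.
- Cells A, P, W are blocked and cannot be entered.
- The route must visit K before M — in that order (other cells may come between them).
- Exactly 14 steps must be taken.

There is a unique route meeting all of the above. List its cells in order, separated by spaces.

L F D K J C B I H M N O U T R

The waypoints must appear in the order K, M, with no cell reused.
Route from L: up 1 to F, left 1 to D, down 1 to K, left 1 to J, up 1 to C, left 1 to B, down 1 to I, left 1 to H, down 1 to M, right 2 to O, down 1 to U, left 2 to R — 14 moves in all.
Check: order respected (K at step 3, M at step 9); 14 moves as required.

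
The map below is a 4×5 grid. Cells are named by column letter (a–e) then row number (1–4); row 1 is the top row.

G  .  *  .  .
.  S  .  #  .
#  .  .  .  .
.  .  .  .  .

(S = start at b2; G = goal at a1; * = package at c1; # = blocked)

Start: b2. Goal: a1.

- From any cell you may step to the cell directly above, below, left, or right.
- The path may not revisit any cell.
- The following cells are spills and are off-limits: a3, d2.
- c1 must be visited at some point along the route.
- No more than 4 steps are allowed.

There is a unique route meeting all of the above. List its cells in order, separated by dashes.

Any route must reach c1 and still end at a1 within 4 moves, so the order of the required stops is forced.
Route from b2: right 1 to c2, up 1 to c1, left 2 to a1 — 4 moves in all.
Check: all required cells visited; 4 ≤ 4 moves.

b2 - c2 - c1 - b1 - a1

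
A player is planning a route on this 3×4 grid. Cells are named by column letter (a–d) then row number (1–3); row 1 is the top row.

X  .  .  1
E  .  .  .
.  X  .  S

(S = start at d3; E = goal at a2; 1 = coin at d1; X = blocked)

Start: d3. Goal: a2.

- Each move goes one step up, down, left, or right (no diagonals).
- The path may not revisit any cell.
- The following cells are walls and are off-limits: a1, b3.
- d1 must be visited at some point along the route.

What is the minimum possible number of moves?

Any route passes through d1 somewhere between d3 and a2. Summing Manhattan distances along the two legs (d3 → d1 → a2) gives a lower bound of 2 + 4 = 6 moves.
A route of 6 moves achieves this: d3 → d2 → d1 → c1 → c2 → b2 → a2.
Since 6 matches the lower bound, it is optimal.

6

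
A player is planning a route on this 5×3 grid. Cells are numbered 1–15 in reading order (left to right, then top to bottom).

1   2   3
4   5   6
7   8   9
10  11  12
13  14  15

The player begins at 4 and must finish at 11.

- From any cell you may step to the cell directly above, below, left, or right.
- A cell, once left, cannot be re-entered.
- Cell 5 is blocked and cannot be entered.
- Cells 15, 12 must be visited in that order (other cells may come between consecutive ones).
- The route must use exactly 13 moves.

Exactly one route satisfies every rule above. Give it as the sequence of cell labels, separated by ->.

4 -> 1 -> 2 -> 3 -> 6 -> 9 -> 8 -> 7 -> 10 -> 13 -> 14 -> 15 -> 12 -> 11

The waypoints must appear in the order 15, 12, with no cell reused.
Route from 4: up to 1, 2× right (reaching 3), 2× down (reaching 9), 2× left (reaching 7), 2× down (reaching 13), 2× right (reaching 15), up to 12, left to 11 — 13 moves in all.
Check: order respected (15 at step 11, 12 at step 12); 13 moves as required.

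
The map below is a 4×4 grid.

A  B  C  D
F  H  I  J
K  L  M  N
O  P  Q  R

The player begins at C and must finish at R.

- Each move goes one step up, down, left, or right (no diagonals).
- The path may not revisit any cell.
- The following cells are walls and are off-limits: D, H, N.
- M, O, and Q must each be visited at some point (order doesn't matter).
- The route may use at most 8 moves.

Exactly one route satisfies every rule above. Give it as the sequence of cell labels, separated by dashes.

Any route must reach M, O, and Q and still end at R within 8 moves, so the order of the required stops is forced.
Route from C: down 2 to M, left 2 to K, down 1 to O, right 3 to R — 8 moves in all.
Check: all required cells visited; 8 ≤ 8 moves.

C - I - M - L - K - O - P - Q - R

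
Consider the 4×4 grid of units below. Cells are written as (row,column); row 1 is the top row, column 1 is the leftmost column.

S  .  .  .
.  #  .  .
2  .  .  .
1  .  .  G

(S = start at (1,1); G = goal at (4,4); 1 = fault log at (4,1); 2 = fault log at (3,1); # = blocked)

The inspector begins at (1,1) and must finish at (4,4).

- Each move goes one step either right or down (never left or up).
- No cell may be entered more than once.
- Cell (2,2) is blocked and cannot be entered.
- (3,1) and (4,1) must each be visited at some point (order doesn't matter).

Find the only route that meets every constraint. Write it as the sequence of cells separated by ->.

Moves only go right or down, so the column and row indices never decrease.
Route from (1,1): down 3 to (4,1), right 3 to (4,4) — 6 moves in all.
Check: all required cells visited.

(1,1) -> (2,1) -> (3,1) -> (4,1) -> (4,2) -> (4,3) -> (4,4)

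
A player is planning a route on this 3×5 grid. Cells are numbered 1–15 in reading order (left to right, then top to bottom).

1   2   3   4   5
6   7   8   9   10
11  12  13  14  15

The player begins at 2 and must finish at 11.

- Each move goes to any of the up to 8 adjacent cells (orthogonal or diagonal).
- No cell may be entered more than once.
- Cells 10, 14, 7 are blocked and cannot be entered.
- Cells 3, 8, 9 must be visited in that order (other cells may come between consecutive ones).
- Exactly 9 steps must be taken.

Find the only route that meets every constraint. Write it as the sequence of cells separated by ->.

2 -> 3 -> 8 -> 4 -> 5 -> 9 -> 13 -> 12 -> 6 -> 11

The waypoints must appear in the order 3, 8, 9, with no cell reused.
Route from 2: right to 3, down to 8, up-right to 4, right to 5, 2× down-left (reaching 13), left to 12, up-left to 6, down to 11 — 9 moves in all.
Check: order respected (3 at step 1, 8 at step 2, 9 at step 5); 9 moves as required.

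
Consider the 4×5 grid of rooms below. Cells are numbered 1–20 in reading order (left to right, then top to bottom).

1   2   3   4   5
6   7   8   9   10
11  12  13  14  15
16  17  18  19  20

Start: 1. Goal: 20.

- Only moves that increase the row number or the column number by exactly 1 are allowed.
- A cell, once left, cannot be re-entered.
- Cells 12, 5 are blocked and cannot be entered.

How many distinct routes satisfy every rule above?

A right/down-only route from 1 to 20 makes exactly 3 down-moves and 4 right-moves in some order.
With no other constraints that would be C(7,3) = 35 routes.
Subtract routes through each blocked cell (inclusion–exclusion for overlaps): − through 5: 1 − through 12: 12 → 22.
That gives 22 routes.

22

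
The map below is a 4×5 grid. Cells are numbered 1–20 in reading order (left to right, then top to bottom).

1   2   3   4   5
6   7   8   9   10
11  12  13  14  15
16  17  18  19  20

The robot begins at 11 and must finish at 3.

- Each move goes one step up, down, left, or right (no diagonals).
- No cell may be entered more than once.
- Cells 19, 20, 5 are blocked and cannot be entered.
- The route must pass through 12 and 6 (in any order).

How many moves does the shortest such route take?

6

Any route passes through 12 and 6 in some order between 11 and 3. Summing Manhattan distances along each leg and taking the cheapest ordering (11 → 12 → 6 → 3) gives a lower bound of 1 + 2 + 3 = 6 moves.
A route of 6 moves achieves this: 11 → 6 → 7 → 12 → 13 → 8 → 3.
Since 6 matches the lower bound, it is optimal.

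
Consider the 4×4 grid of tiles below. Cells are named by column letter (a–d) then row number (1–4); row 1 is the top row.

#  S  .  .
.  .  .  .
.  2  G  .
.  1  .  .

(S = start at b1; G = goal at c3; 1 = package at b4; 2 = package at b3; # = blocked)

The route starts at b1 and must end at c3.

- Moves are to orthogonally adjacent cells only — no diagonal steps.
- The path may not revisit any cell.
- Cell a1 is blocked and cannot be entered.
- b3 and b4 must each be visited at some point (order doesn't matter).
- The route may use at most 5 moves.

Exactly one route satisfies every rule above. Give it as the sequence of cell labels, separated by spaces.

b1 b2 b3 b4 c4 c3

The 5-move cap with required stops at b3, b4 leaves no slack for detours.
Route from b1: 3× down (reaching b4), right to c4, up to c3 — 5 moves in all.
Check: all required cells visited; 5 ≤ 5 moves.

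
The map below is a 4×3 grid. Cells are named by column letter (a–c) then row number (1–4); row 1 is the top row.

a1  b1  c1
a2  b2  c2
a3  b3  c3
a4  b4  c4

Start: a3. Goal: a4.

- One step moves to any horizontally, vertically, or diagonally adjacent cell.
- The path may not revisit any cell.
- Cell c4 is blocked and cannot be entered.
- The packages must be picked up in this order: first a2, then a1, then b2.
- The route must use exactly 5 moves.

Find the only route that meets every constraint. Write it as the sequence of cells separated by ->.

The waypoints must appear in the order a2, a1, b2, with no cell reused.
Route from a3: up 2 to a1, down-right 1 to b2, down 1 to b3, down-left 1 to a4 — 5 moves in all.
Check: order respected (a2 at step 1, a1 at step 2, b2 at step 3); 5 moves as required.

a3 -> a2 -> a1 -> b2 -> b3 -> a4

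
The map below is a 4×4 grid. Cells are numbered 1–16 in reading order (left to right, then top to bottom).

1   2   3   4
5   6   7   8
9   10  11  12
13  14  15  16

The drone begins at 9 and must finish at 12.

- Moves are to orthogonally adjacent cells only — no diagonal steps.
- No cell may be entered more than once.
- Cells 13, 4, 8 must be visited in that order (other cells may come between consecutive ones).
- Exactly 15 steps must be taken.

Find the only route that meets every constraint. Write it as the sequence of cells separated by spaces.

The waypoints must appear in the order 13, 4, 8, with no cell reused.
Route from 9: down to 13, right to 14, 2× up (reaching 6), left to 5, up to 1, 3× right (reaching 4), down to 8, left to 7, 2× down (reaching 15), right to 16, up to 12 — 15 moves in all.
Check: order respected (13 at step 1, 4 at step 9, 8 at step 10); 15 moves as required.

9 13 14 10 6 5 1 2 3 4 8 7 11 15 16 12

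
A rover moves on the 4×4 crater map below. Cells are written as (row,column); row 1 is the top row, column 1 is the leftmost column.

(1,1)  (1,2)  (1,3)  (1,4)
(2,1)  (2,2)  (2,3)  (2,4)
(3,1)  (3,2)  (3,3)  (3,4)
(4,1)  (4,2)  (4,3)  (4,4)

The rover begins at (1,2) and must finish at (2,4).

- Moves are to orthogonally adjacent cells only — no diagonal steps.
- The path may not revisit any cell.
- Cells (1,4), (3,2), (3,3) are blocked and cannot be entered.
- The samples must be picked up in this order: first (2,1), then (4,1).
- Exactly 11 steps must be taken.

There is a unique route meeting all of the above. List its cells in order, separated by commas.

(1,2), (1,3), (2,3), (2,2), (2,1), (3,1), (4,1), (4,2), (4,3), (4,4), (3,4), (2,4)

The waypoints must appear in the order (2,1), (4,1), with no cell reused.
Route from (1,2): right to (1,3), down to (2,3), 2× left (reaching (2,1)), 2× down (reaching (4,1)), 3× right (reaching (4,4)), 2× up (reaching (2,4)) — 11 moves in all.
Check: order respected ((2,1) at step 4, (4,1) at step 6); 11 moves as required.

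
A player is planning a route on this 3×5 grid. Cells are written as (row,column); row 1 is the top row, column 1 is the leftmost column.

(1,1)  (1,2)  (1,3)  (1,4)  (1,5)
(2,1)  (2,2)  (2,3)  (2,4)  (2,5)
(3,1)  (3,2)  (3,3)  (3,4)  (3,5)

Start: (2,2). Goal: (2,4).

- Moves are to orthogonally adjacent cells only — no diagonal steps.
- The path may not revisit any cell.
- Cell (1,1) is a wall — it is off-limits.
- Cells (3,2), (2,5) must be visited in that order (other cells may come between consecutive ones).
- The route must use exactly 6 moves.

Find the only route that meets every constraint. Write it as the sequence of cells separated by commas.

The waypoints must appear in the order (3,2), (2,5), with no cell reused.
Route from (2,2): down to (3,2), 3× right (reaching (3,5)), up to (2,5), left to (2,4) — 6 moves in all.
Check: order respected ((3,2) at step 1, (2,5) at step 5); 6 moves as required.

(2,2), (3,2), (3,3), (3,4), (3,5), (2,5), (2,4)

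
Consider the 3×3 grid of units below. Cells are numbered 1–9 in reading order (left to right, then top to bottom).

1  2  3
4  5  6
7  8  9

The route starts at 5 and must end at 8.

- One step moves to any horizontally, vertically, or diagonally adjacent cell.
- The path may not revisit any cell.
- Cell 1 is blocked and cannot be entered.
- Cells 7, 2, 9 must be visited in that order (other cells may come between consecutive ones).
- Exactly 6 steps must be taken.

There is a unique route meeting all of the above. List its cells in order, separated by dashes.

The waypoints must appear in the order 7, 2, 9, with no cell reused.
Route from 5: down-left to 7, up to 4, up-right to 2, down-right to 6, down to 9, left to 8 — 6 moves in all.
Check: order respected (7 at step 1, 2 at step 3, 9 at step 5); 6 moves as required.

5 - 7 - 4 - 2 - 6 - 9 - 8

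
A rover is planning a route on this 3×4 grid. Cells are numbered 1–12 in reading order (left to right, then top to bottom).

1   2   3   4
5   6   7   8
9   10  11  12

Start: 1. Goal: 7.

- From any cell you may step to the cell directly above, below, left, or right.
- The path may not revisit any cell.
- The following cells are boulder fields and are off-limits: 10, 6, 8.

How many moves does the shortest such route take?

The Manhattan distance from 1 to 7 is |1−2| + |1−3| = 3, so at least 3 moves are needed.
A route of 3 moves achieves this: 1 → 2 → 3 → 7.
Since 3 matches the lower bound, it is optimal.

3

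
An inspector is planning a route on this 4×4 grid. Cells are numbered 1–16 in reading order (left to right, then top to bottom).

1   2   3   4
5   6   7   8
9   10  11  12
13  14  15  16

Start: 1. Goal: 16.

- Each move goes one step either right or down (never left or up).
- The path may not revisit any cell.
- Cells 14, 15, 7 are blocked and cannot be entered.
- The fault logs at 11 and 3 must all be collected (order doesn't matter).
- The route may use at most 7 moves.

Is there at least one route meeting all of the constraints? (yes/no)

Right/down moves force the required cells to be taken in the order 3, 11. Every right/down route from 3 to 11 runs into a blocked cell, so that leg cannot be completed.

no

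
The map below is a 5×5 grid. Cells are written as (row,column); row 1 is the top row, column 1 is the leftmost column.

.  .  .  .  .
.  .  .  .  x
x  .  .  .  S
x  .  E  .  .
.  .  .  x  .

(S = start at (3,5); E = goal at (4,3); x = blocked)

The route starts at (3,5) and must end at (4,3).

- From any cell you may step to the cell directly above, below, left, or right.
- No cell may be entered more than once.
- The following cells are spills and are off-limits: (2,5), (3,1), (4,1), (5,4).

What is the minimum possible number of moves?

3

The Manhattan distance from (3,5) to (4,3) is |3−4| + |5−3| = 3, so at least 3 moves are needed.
A route of 3 moves achieves this: (3,5) → (4,5) → (4,4) → (4,3).
Since 3 matches the lower bound, it is optimal.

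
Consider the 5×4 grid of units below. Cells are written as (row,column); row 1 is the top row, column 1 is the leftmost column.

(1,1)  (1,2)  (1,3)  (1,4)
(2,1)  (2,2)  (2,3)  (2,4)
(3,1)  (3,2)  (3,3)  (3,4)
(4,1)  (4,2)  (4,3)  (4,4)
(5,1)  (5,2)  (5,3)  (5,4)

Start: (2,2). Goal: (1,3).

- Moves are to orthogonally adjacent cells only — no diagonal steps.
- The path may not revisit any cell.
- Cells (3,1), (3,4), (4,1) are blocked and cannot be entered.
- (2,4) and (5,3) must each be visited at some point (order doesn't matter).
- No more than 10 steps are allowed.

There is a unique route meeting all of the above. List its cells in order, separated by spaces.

(2,2) (3,2) (4,2) (5,2) (5,3) (4,3) (3,3) (2,3) (2,4) (1,4) (1,3)

Any route must reach (2,4) and (5,3) and still end at (1,3) within 10 moves, so the order of the required stops is forced.
Route from (2,2): down 3 to (5,2), right 1 to (5,3), up 3 to (2,3), right 1 to (2,4), up 1 to (1,4), left 1 to (1,3) — 10 moves in all.
Check: all required cells visited; 10 ≤ 10 moves.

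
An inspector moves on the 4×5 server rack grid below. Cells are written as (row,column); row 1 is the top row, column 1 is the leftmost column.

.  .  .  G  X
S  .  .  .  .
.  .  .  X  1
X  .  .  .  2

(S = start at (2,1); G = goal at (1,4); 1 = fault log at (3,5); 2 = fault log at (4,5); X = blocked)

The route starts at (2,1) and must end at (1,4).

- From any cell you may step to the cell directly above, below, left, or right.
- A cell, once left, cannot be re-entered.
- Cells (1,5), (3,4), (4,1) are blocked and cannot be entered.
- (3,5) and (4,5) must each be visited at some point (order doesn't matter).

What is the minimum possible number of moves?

10

Any route passes through (3,5) and (4,5) in some order between (2,1) and (1,4). Summing Manhattan distances along each leg and taking the cheapest ordering ((2,1) → (3,5) → (4,5) → (1,4)) gives a lower bound of 5 + 1 + 4 = 10 moves.
A route of 10 moves achieves this: (2,1) → (3,1) → (3,2) → (4,2) → (4,3) → (4,4) → (4,5) → (3,5) → (2,5) → (2,4) → (1,4).
Since 10 matches the lower bound, it is optimal.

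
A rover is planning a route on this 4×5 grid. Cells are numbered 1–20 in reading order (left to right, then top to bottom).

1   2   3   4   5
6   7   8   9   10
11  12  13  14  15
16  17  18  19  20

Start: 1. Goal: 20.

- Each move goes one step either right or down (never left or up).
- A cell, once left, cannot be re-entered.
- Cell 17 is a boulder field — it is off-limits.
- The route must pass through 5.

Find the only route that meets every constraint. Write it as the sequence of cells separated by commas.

1, 2, 3, 4, 5, 10, 15, 20

Moves only go right or down, so the column and row indices never decrease.
Route from 1: right 4 to 5, down 3 to 20 — 7 moves in all.
Check: all required cells visited.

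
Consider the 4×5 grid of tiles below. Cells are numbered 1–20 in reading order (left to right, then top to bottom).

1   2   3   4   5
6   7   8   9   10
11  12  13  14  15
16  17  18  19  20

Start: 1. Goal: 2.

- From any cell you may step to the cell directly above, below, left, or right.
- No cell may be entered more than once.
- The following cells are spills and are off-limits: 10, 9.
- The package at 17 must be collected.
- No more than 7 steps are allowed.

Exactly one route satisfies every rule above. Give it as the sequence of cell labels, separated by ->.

Any route must reach 17 and still end at 2 within 7 moves, so the order of the required stops is forced.
Route from 1: 3× down (reaching 16), right to 17, 3× up (reaching 2) — 7 moves in all.
Check: all required cells visited; 7 ≤ 7 moves.

1 -> 6 -> 11 -> 16 -> 17 -> 12 -> 7 -> 2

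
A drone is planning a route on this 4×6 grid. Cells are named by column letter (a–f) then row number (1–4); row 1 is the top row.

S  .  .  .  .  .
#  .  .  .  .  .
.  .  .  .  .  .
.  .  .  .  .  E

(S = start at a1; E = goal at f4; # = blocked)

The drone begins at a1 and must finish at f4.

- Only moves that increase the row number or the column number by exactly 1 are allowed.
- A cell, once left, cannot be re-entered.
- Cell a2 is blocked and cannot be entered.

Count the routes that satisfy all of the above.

35

A right/down-only route from a1 to f4 makes exactly 3 down-moves and 5 right-moves in some order.
With no other constraints that would be C(8,3) = 56 routes.
Subtract routes through each blocked cell (inclusion–exclusion for overlaps): − through a2: 21 → 35.
That gives 35 routes.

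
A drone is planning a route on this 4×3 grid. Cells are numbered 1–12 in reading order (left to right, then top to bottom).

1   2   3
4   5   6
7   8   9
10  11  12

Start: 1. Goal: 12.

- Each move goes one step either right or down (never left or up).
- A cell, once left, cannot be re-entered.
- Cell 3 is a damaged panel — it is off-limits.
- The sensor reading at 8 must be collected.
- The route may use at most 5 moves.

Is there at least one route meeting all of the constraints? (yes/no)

yes

One route that works: 1 → 4 → 7 → 8 → 11 → 12.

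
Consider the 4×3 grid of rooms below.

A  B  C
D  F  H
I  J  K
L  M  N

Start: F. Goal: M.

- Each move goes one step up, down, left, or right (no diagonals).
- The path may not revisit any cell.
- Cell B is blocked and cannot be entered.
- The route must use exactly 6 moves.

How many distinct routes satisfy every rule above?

Need simple routes of exactly 6 moves from F to M (Manhattan distance 2, so 2 moves are spent on a detour and 2 undoing it).
Enumerating: F D I J K N M | F H K J I L M.
That gives 2 routes.

2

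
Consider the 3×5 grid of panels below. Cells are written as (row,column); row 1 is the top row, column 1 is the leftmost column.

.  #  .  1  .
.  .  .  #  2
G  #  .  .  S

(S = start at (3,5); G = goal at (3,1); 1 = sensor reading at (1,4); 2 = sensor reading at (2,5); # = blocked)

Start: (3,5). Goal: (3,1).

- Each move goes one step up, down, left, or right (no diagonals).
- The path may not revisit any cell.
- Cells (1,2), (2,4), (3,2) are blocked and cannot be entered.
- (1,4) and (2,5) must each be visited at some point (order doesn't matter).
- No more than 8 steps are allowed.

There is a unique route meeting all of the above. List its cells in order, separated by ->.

(3,5) -> (2,5) -> (1,5) -> (1,4) -> (1,3) -> (2,3) -> (2,2) -> (2,1) -> (3,1)

Any route must reach (1,4) and (2,5) and still end at (3,1) within 8 moves, so the order of the required stops is forced.
Route from (3,5): up 2 to (1,5), left 2 to (1,3), down 1 to (2,3), left 2 to (2,1), down 1 to (3,1) — 8 moves in all.
Check: all required cells visited; 8 ≤ 8 moves.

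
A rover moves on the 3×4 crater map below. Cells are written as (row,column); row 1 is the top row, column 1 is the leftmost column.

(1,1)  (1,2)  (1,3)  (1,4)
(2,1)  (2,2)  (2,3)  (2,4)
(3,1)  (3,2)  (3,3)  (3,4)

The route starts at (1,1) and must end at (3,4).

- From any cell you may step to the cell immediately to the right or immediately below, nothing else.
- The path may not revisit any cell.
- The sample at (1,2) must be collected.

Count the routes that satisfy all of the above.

6

A right/down-only route from (1,1) to (3,4) makes exactly 2 down-moves and 3 right-moves in some order.
With no other constraints that would be C(5,2) = 10 routes.
Split at (1,2) and multiply the segment counts: (1,1)→(1,2): 1; (1,2)→(3,4): 6; product = 6.
That gives 6 routes.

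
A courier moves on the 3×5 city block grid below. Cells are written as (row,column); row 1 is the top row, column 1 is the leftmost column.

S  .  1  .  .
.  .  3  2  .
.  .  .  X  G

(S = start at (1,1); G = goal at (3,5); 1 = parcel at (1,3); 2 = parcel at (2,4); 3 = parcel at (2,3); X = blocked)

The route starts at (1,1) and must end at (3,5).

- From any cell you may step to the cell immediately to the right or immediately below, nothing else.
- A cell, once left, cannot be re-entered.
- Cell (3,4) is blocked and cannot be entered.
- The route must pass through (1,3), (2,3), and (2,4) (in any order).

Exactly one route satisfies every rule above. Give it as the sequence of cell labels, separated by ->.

Moves only go right or down, so the column and row indices never decrease.
Route from (1,1): right 2 to (1,3), down 1 to (2,3), right 2 to (2,5), down 1 to (3,5) — 6 moves in all.
Check: all required cells visited.

(1,1) -> (1,2) -> (1,3) -> (2,3) -> (2,4) -> (2,5) -> (3,5)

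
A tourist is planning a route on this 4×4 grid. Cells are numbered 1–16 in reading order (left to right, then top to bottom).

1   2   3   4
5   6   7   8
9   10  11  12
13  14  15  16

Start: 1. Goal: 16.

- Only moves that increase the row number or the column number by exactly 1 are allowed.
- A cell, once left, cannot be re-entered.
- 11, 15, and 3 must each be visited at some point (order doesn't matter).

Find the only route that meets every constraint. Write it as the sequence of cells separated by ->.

1 -> 2 -> 3 -> 7 -> 11 -> 15 -> 16

Moves only go right or down, so the column and row indices never decrease.
Route from 1: 2× right (reaching 3), 3× down (reaching 15), right to 16 — 6 moves in all.
Check: all required cells visited.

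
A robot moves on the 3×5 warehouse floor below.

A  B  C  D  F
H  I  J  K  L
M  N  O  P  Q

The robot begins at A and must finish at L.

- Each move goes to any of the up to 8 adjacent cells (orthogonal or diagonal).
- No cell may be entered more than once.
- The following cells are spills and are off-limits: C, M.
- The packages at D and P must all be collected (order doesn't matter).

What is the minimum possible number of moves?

6

Any route passes through D and P in some order between A and L. Summing Chebyshev distances along each leg and taking the cheapest ordering (A → P → D → L) gives a lower bound of 3 + 2 + 1 = 6 moves.
A route of 6 moves achieves this: A → B → J → D → K → P → L.
Since 6 matches the lower bound, it is optimal.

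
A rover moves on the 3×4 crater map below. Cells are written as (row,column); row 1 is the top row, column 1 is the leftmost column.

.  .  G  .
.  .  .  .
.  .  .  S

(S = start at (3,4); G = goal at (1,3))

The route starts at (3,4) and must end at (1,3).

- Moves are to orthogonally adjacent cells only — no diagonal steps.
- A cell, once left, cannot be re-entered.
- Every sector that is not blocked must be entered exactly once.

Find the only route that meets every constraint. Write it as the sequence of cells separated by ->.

Need to visit all 12 open cells exactly once, starting at (3,4) and ending at (1,3).
Route from (3,4): 3× left (reaching (3,1)), 2× up (reaching (1,1)), right to (1,2), down to (2,2), 2× right (reaching (2,4)), up to (1,4), left to (1,3) — 11 moves in all.
Check: all 12 open cells covered.

(3,4) -> (3,3) -> (3,2) -> (3,1) -> (2,1) -> (1,1) -> (1,2) -> (2,2) -> (2,3) -> (2,4) -> (1,4) -> (1,3)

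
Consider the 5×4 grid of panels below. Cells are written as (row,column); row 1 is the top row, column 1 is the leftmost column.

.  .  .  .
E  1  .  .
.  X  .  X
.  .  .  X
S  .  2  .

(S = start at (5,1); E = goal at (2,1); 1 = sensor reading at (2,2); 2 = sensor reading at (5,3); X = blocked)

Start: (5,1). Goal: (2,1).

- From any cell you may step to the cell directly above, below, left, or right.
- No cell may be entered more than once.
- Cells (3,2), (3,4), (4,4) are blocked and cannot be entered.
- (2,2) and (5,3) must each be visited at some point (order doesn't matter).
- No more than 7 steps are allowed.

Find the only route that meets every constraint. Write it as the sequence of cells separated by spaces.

The budget equals the shortest possible length, so every move has to be on a shortest route through the required cells.
Route from (5,1): 2× right (reaching (5,3)), 3× up (reaching (2,3)), 2× left (reaching (2,1)) — 7 moves in all.
Check: all required cells visited; 7 ≤ 7 moves.

(5,1) (5,2) (5,3) (4,3) (3,3) (2,3) (2,2) (2,1)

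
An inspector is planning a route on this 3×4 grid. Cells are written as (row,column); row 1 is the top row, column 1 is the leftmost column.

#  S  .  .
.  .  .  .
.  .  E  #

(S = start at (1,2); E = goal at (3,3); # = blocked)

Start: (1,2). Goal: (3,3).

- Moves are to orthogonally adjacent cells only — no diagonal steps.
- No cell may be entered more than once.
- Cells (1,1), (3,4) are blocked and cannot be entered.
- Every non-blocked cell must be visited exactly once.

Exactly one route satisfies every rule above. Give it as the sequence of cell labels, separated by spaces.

Need to visit all 10 open cells exactly once, starting at (1,2) and ending at (3,3).
Cell (1,4) has only two open neighbours ((2,4) and (1,3)), so the path must pass straight through it: one of those is the cell it's entered from and the other is where it exits.
Route from (1,2): 2× right (reaching (1,4)), down to (2,4), 3× left (reaching (2,1)), down to (3,1), 2× right (reaching (3,3)) — 9 moves in all.
Check: all 10 open cells covered.

(1,2) (1,3) (1,4) (2,4) (2,3) (2,2) (2,1) (3,1) (3,2) (3,3)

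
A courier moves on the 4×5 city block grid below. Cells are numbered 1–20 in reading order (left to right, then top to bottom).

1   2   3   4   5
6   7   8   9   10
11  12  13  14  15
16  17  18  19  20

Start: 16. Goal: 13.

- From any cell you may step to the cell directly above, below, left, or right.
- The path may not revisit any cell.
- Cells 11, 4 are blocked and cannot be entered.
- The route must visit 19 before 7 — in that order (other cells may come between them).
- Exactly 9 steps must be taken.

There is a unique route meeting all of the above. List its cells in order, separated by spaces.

The waypoints must appear in the order 19, 7, with no cell reused.
Route from 16: 3× right (reaching 19), 2× up (reaching 9), 2× left (reaching 7), down to 12, right to 13 — 9 moves in all.
Check: order respected (19 at step 3, 7 at step 7); 9 moves as required.

16 17 18 19 14 9 8 7 12 13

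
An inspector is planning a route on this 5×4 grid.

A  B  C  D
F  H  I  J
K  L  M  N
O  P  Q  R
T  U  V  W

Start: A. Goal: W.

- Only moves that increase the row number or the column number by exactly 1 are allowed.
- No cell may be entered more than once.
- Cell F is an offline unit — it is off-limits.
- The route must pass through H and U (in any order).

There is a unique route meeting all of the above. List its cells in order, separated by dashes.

Moves only go right or down, so the column and row indices never decrease.
Route from A: right 1 to B, down 4 to U, right 2 to W — 7 moves in all.
Check: all required cells visited.

A - B - H - L - P - U - V - W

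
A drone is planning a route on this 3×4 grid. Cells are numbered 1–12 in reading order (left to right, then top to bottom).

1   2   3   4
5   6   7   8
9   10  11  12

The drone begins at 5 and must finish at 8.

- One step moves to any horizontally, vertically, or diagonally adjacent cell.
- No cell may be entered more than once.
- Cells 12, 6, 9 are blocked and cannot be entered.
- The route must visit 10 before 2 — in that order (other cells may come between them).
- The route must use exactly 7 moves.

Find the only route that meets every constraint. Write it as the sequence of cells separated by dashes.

5 - 10 - 11 - 7 - 2 - 3 - 4 - 8

The waypoints must appear in the order 10, 2, with no cell reused.
Route from 5: down-right 1 to 10, right 1 to 11, up 1 to 7, up-left 1 to 2, right 2 to 4, down 1 to 8 — 7 moves in all.
Check: order respected (10 at step 1, 2 at step 4); 7 moves as required.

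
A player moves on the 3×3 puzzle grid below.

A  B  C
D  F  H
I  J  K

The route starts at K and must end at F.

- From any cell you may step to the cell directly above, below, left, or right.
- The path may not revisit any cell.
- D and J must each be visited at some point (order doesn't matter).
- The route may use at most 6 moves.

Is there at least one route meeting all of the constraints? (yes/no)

One route that works: K → J → I → D → F.

yes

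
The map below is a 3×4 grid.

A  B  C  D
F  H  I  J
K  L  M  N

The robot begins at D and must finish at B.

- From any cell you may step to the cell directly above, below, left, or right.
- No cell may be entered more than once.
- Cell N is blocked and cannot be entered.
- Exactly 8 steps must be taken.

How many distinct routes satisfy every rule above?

Need simple routes of exactly 8 moves from D to B (Manhattan distance 2, so 3 moves are spent on a detour and 3 undoing it).
Enumerating: D J I M L H F A B | D J I M L K F A B | D J I M L K F H B | D J I H L K F A B | D C I M L H F A B | D C I M L K F A B | D C I M L K F H B | D C I H L K F A B.
That gives 8 routes.

8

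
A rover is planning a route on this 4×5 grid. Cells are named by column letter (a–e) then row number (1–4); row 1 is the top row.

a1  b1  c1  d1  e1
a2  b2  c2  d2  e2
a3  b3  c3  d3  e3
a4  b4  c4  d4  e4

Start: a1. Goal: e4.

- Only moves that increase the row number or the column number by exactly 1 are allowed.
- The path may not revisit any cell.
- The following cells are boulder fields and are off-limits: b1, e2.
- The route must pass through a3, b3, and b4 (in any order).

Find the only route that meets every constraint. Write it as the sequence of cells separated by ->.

a1 -> a2 -> a3 -> b3 -> b4 -> c4 -> d4 -> e4

Moves only go right or down, so the column and row indices never decrease.
Route from a1: down 2 to a3, right 1 to b3, down 1 to b4, right 3 to e4 — 7 moves in all.
Check: all required cells visited.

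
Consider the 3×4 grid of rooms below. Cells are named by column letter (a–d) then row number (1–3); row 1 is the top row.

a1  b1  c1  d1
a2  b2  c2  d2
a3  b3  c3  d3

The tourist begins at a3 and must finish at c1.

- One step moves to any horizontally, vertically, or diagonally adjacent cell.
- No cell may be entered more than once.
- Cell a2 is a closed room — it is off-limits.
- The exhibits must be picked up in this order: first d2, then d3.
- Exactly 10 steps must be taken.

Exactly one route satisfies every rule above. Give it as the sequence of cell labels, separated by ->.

The waypoints must appear in the order d2, d3, with no cell reused.
Route from a3: right to b3, 2× up-right (reaching d1), 2× down (reaching d3), left to c3, 2× up-left (reaching a1), 2× right (reaching c1) — 10 moves in all.
Check: order respected (d2 at step 4, d3 at step 5); 10 moves as required.

a3 -> b3 -> c2 -> d1 -> d2 -> d3 -> c3 -> b2 -> a1 -> b1 -> c1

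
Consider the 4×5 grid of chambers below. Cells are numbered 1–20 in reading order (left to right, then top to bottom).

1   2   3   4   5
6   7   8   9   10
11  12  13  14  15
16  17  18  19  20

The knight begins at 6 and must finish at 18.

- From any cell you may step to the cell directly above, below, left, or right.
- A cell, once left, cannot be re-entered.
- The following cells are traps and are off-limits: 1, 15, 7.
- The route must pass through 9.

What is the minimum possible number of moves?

8

Any route passes through 9 somewhere between 6 and 18. Summing Manhattan distances along the two legs (6 → 9 → 18) gives a lower bound of 3 + 3 = 6 moves.
That bound ignores the blocked cells. Measuring each leg by the fewest moves that actually steer around them (6→9: 5; 9→18: 3) raises the lower bound to 8.
A route of 8 moves exists: 6 → 11 → 12 → 13 → 8 → 9 → 14 → 19 → 18.
Since 8 matches that lower bound, it is optimal.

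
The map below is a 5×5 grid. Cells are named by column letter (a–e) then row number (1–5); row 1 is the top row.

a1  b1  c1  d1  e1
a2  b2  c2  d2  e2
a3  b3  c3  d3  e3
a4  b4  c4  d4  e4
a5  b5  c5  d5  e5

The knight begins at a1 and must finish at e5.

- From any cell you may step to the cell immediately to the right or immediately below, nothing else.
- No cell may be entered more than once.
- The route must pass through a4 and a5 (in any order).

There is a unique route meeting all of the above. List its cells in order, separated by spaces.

Moves only go right or down, so the column and row indices never decrease.
Route from a1: 4× down (reaching a5), 4× right (reaching e5) — 8 moves in all.
Check: all required cells visited.

a1 a2 a3 a4 a5 b5 c5 d5 e5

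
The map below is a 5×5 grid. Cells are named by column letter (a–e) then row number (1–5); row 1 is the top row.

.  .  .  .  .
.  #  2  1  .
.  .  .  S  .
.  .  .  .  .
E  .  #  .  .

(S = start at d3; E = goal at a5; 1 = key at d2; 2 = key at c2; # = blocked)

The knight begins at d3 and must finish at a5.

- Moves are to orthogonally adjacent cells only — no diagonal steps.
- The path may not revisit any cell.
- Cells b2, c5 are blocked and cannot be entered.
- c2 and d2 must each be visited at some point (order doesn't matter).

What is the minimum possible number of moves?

7

Any route passes through c2 and d2 in some order between d3 and a5. Summing Manhattan distances along each leg and taking the cheapest ordering (d3 → d2 → c2 → a5) gives a lower bound of 1 + 1 + 5 = 7 moves.
A route of 7 moves achieves this: d3 → d2 → c2 → c3 → c4 → b4 → b5 → a5.
Since 7 matches the lower bound, it is optimal.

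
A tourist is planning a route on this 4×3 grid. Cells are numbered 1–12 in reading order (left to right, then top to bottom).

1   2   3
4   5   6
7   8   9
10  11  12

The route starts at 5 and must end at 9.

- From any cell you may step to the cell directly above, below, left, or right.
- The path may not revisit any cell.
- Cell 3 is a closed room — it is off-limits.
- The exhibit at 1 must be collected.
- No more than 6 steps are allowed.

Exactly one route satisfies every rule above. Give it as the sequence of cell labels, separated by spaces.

The budget equals the shortest possible length, so every move has to be on a shortest route through the required cells.
Route from 5: up to 2, left to 1, 2× down (reaching 7), 2× right (reaching 9) — 6 moves in all.
Check: all required cells visited; 6 ≤ 6 moves.

5 2 1 4 7 8 9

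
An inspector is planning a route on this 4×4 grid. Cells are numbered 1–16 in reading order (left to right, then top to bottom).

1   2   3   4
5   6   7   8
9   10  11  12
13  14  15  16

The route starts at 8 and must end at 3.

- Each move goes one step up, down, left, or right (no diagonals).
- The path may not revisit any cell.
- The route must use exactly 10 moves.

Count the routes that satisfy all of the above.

Need simple routes of exactly 10 moves from 8 to 3 (Manhattan distance 2, so 4 moves are spent on a detour and 4 undoing it).
Branch systematically from the start, pruning whenever the remaining move budget drops below the Manhattan distance to 3 or differs from it in parity. Grouping the completions by first move — via 12: 30; via 7: 10 (no valid completion starts via 4) — and summing: 30 + 10 = 40.
That gives 40 routes.

40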